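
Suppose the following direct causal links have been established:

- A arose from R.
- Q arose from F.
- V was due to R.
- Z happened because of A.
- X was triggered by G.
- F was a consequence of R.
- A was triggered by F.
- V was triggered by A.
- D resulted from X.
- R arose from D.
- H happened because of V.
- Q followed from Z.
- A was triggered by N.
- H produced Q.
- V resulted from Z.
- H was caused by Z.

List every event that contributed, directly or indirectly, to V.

Immediate causes of V: R, A, Z.
Further upstream: G, X, D, F, N.

A, D, F, G, N, R, X, Z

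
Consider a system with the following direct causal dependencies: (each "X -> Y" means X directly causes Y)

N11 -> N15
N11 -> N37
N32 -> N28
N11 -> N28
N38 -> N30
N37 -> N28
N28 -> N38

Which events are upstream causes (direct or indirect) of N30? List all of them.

Immediate cause of N30: N38.
Further upstream: N32, N11, N37, N28.

N11, N28, N32, N37, N38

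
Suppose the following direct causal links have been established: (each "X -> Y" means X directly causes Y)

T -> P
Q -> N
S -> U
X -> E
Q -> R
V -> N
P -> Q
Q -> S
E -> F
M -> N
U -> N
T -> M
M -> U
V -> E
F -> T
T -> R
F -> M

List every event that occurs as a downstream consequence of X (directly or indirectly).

E, F, M, N, P, Q, R, S, T, U

Direct effects: E.
2 steps out: F.
3 steps out: T, M.
4 steps out: P, R, U, N.
5 steps out: Q.
6 steps out: S.
Not reachable from it: V.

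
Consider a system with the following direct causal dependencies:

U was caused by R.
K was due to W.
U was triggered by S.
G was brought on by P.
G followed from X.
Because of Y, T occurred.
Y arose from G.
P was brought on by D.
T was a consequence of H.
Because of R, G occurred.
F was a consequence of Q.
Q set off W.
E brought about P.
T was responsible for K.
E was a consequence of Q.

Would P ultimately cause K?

There is a causal chain: P → G → Y → T → K.

Yes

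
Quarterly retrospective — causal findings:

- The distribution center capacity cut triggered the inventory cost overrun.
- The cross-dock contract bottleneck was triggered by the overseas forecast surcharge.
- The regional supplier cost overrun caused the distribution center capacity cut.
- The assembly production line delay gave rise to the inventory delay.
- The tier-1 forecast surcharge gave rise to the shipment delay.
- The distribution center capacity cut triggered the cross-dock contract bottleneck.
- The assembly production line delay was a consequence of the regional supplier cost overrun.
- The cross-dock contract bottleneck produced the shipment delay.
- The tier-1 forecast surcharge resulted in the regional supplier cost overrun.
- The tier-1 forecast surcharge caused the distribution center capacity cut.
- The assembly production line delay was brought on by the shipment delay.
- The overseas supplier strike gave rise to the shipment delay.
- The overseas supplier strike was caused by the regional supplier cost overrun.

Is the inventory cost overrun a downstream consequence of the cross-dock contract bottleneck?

The cross-dock contract bottleneck leads to the shipment delay, the assembly production line delay, the inventory delay; the inventory cost overrun is not among them.

No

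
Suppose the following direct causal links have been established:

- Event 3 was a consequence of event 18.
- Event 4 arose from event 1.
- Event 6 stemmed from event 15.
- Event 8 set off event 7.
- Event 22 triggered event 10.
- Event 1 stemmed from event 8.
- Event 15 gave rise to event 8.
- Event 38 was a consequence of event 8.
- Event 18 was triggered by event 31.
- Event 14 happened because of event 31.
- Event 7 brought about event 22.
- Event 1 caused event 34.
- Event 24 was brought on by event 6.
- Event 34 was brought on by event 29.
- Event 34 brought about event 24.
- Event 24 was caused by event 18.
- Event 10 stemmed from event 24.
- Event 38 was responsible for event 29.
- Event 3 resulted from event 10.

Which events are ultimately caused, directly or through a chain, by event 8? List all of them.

event 1, event 10, event 22, event 24, event 29, event 3, event 34, event 38, event 4, event 7

Direct effects: event 38, event 1, event 7.
2 steps out: event 29, event 34, event 4, event 22.
3 steps out: event 24, event 10.
4 steps out: event 3.
Not reachable from it: event 15, event 6, event 31, event 14, event 18.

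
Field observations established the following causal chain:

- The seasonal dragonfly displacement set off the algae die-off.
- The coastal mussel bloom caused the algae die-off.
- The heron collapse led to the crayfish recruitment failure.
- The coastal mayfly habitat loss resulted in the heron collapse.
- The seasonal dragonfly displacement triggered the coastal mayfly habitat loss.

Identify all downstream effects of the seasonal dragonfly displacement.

the algae die-off, the coastal mayfly habitat loss, the crayfish recruitment failure, the heron collapse

Direct effects: the algae die-off, the coastal mayfly habitat loss.
2 steps out: the heron collapse.
3 steps out: the crayfish recruitment failure.
Not reachable from it: the coastal mussel bloom.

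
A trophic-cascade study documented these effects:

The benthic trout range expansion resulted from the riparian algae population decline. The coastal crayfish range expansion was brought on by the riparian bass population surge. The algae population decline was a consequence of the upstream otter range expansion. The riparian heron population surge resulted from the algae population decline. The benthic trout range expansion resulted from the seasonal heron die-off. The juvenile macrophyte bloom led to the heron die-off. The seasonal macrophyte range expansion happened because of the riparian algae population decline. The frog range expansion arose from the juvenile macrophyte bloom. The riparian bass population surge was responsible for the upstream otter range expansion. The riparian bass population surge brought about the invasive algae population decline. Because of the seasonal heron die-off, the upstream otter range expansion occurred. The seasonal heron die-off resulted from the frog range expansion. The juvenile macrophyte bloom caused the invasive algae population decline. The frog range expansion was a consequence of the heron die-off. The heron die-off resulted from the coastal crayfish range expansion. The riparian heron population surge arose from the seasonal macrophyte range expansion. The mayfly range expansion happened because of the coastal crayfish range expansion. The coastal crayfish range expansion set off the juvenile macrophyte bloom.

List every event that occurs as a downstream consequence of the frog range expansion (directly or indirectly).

Direct effects: the seasonal heron die-off.
2 steps out: the benthic trout range expansion, the upstream otter range expansion.
3 steps out: the algae population decline.
4 steps out: the riparian heron population surge.
Not reachable from it: the riparian bass population surge, the coastal crayfish range expansion, the juvenile macrophyte bloom, the invasive algae population decline, the heron die-off, the riparian algae population decline, the mayfly range expansion, the seasonal macrophyte range expansion.

the algae population decline, the benthic trout range expansion, the riparian heron population surge, the seasonal heron die-off, the upstream otter range expansion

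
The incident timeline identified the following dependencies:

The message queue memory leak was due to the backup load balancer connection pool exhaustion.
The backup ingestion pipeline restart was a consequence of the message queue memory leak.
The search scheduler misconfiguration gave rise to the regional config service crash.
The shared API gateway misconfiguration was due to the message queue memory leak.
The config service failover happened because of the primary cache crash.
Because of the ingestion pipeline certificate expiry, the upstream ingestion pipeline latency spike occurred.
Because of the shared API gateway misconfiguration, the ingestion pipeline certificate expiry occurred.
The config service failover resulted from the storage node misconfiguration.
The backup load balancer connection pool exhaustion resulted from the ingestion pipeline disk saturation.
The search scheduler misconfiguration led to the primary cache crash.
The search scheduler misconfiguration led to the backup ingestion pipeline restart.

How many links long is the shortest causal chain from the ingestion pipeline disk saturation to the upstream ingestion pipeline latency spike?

5

Shortest chain: the ingestion pipeline disk saturation → the backup load balancer connection pool exhaustion → the message queue memory leak → the shared API gateway misconfiguration → the ingestion pipeline certificate expiry → the upstream ingestion pipeline latency spike.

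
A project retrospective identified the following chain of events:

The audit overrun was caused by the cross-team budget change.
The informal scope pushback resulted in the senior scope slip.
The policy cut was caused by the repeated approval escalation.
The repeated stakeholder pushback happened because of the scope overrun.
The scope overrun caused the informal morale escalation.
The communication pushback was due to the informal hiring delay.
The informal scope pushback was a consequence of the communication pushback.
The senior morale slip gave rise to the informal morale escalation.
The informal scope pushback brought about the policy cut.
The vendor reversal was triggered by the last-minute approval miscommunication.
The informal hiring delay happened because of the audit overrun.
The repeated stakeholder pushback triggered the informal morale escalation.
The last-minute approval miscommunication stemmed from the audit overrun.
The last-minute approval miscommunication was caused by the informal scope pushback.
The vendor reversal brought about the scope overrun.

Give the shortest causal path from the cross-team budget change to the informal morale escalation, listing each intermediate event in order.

the cross-team budget change → the audit overrun → the last-minute approval miscommunication → the vendor reversal → the scope overrun → the informal morale escalation

the cross-team budget change → the audit overrun
the audit overrun → the last-minute approval miscommunication
the last-minute approval miscommunication → the vendor reversal
the vendor reversal → the scope overrun
the scope overrun → the informal morale escalation
Length: 5 steps.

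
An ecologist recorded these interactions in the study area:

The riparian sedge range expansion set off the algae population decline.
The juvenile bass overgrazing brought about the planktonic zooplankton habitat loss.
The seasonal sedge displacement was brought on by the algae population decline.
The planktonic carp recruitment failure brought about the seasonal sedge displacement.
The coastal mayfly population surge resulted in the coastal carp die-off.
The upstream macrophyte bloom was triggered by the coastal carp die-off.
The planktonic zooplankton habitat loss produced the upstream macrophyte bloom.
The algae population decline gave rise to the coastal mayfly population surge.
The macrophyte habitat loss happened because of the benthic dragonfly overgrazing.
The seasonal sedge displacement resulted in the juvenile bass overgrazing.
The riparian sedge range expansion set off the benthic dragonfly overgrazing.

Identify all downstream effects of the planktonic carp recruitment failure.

the juvenile bass overgrazing, the planktonic zooplankton habitat loss, the seasonal sedge displacement, the upstream macrophyte bloom

Direct effects: the seasonal sedge displacement.
2 steps out: the juvenile bass overgrazing.
3 steps out: the planktonic zooplankton habitat loss.
4 steps out: the upstream macrophyte bloom.
Not reachable from it: the riparian sedge range expansion, the algae population decline, the coastal mayfly population surge, the benthic dragonfly overgrazing, the coastal carp die-off, the macrophyte habitat loss.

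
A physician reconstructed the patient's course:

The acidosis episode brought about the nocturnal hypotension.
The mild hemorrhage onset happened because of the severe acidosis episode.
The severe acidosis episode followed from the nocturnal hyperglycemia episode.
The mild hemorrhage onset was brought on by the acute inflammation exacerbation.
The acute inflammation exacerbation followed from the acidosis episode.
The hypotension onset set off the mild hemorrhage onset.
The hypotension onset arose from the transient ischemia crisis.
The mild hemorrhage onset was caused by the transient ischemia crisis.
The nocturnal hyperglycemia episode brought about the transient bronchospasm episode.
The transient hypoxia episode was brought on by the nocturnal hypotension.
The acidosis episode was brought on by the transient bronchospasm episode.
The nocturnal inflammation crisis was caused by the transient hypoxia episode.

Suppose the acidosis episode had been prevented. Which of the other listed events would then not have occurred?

the acute inflammation exacerbation, the nocturnal hypotension, the nocturnal inflammation crisis, the transient hypoxia episode

Downstream of the acidosis episode: the acute inflammation exacerbation, the nocturnal hypotension, the transient hypoxia episode, the nocturnal inflammation crisis, the mild hemorrhage onset.
Of those, still caused via another path: the mild hemorrhage onset.
The remainder have no surviving cause.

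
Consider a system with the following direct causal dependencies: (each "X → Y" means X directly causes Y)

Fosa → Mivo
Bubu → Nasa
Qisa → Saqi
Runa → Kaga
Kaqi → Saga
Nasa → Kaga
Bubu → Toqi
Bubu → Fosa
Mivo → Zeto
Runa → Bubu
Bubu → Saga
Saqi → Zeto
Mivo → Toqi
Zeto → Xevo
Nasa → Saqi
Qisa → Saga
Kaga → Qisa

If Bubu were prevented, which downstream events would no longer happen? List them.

Fosa, Mivo, Nasa, Toqi

Downstream of Bubu: Fosa, Nasa, Kaga, Mivo, Qisa, Saqi, Toqi, Zeto, Saga, Xevo.
Of those, still caused via another path: Kaga, Qisa, Saqi, Zeto, Saga, Xevo.
The remainder have no surviving cause.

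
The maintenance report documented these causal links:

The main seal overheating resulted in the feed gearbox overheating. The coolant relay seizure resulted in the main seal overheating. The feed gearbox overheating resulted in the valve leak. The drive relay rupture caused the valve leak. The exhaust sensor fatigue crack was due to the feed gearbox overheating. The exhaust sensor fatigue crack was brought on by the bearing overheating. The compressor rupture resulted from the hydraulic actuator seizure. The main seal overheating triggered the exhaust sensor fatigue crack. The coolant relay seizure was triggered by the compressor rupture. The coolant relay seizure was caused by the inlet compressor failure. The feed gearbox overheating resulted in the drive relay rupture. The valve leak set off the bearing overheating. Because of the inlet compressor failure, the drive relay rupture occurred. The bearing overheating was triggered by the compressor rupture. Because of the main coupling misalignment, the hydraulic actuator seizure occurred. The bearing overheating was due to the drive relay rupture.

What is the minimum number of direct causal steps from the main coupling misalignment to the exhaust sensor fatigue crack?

Shortest chain: the main coupling misalignment → the hydraulic actuator seizure → the compressor rupture → the bearing overheating → the exhaust sensor fatigue crack.

4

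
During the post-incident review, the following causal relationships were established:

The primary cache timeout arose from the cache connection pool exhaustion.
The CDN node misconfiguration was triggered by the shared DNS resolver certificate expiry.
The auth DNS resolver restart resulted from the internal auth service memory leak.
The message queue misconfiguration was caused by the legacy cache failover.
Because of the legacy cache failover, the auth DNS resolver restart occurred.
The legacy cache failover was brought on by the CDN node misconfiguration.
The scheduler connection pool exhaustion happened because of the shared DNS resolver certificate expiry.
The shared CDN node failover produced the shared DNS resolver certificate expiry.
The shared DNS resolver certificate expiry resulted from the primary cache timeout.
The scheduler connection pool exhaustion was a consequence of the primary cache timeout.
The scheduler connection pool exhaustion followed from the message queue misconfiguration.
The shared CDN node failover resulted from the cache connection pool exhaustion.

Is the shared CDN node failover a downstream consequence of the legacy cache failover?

No

The legacy cache failover leads to the message queue misconfiguration, the scheduler connection pool exhaustion, the auth DNS resolver restart; the shared CDN node failover is not among them.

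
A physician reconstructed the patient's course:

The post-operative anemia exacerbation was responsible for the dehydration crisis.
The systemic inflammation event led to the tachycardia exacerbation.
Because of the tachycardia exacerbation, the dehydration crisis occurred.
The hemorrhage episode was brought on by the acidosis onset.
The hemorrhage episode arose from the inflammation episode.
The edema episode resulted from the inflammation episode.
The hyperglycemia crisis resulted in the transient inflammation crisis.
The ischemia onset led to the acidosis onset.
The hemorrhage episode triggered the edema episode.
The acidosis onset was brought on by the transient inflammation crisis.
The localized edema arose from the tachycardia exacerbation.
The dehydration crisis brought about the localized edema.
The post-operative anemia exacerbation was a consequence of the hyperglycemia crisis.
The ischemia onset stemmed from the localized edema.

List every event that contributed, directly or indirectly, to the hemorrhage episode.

Immediate causes of the hemorrhage episode: the inflammation episode, the acidosis onset.
Further upstream: the hyperglycemia crisis, the post-operative anemia exacerbation, the systemic inflammation event, the tachycardia exacerbation, the dehydration crisis, the localized edema, the ischemia onset, the transient inflammation crisis.

the acidosis onset, the dehydration crisis, the hyperglycemia crisis, the inflammation episode, the ischemia onset, the localized edema, the post-operative anemia exacerbation, the systemic inflammation event, the tachycardia exacerbation, the transient inflammation crisis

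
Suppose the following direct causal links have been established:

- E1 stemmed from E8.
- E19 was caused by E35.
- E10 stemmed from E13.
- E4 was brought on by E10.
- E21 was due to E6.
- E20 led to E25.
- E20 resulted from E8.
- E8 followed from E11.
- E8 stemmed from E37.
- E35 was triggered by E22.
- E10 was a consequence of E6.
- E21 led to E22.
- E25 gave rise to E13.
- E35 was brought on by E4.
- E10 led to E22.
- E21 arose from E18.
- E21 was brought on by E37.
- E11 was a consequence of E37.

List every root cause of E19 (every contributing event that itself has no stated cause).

Tracing upstream from E19: E19 ← E35 ← E22 ← E21 ← E37.
A separate upstream branch: E19 ← E35 ← E22 ← E21 ← E18.
A separate upstream branch: E19 ← E35 ← E4 ← E10 ← E6.
Each of those chain origins has no stated cause.

E18, E37, E6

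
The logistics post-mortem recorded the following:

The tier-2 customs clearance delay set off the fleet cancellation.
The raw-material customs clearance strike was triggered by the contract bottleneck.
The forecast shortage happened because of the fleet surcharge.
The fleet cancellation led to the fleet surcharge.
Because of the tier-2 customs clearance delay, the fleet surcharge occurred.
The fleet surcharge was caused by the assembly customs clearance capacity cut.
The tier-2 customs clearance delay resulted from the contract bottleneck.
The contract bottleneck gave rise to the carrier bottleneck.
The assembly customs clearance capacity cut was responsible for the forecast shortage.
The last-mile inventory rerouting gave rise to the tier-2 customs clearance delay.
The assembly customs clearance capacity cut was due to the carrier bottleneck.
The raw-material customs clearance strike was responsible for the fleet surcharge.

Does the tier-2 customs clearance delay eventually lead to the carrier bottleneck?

No

The tier-2 customs clearance delay leads to the fleet cancellation, the fleet surcharge, the forecast shortage; the carrier bottleneck is not among them.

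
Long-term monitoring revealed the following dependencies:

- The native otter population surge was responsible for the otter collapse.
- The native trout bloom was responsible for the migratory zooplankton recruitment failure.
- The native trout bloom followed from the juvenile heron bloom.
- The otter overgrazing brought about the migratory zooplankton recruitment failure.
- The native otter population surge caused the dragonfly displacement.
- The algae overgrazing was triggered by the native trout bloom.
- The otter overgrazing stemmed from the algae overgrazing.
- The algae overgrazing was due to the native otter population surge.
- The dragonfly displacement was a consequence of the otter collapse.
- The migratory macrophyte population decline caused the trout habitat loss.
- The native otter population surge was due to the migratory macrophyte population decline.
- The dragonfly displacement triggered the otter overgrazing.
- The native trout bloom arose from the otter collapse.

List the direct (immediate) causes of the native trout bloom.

Upstream contributors include the migratory macrophyte population decline, the native otter population surge, but only the juvenile heron bloom, the otter collapse feed directly into the native trout bloom.

the juvenile heron bloom, the otter collapse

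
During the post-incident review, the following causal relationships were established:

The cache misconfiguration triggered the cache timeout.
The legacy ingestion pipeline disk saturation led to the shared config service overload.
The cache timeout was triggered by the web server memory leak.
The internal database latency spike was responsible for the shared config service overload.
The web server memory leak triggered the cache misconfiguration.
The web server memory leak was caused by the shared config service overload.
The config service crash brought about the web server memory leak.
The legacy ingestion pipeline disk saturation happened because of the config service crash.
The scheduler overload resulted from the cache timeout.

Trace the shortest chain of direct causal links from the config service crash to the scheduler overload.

the config service crash → the web server memory leak → the cache timeout → the scheduler overload

the config service crash → the web server memory leak
the web server memory leak → the cache timeout
the cache timeout → the scheduler overload
Length: 3 steps.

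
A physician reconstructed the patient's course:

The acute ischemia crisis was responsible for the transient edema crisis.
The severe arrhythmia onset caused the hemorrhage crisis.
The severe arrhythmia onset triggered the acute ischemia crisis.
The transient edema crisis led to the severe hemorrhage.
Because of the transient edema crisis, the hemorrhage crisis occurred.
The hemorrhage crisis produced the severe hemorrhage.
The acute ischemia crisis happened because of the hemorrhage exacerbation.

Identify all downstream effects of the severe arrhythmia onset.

the acute ischemia crisis, the hemorrhage crisis, the severe hemorrhage, the transient edema crisis

Direct effects: the acute ischemia crisis, the hemorrhage crisis.
2 steps out: the transient edema crisis, the severe hemorrhage.
Not reachable from it: the hemorrhage exacerbation.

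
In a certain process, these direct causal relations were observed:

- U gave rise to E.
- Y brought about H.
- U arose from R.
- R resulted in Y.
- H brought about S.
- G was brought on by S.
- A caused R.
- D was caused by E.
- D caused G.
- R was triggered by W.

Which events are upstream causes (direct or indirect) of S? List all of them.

Immediate cause of S: H.
Further upstream: A, R, Y, W.

A, H, R, W, Y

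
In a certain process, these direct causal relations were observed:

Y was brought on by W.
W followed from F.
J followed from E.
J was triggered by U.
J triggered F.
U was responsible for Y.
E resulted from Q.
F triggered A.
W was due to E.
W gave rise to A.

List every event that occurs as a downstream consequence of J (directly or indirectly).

Direct effects: F.
2 steps out: W, A.
3 steps out: Y.
Not reachable from it: Q, E, U.

A, F, W, Y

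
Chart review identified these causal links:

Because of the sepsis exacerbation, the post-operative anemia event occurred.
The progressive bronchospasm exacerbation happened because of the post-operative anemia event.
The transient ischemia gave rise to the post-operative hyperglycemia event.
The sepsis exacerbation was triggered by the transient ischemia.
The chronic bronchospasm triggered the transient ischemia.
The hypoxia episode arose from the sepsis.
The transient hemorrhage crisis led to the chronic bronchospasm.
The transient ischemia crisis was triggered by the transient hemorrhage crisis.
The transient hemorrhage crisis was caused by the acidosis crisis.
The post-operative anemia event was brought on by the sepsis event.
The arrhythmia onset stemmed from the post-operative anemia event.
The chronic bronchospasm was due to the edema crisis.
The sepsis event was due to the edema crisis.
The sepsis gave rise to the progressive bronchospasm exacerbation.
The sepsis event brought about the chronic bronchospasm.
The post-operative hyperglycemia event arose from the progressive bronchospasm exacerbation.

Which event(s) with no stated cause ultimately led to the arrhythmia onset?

Tracing upstream from the arrhythmia onset: the arrhythmia onset ← the post-operative anemia event ← the sepsis event ← the edema crisis.
A separate upstream branch: the arrhythmia onset ← the post-operative anemia event ← the sepsis exacerbation ← the transient ischemia ← the chronic bronchospasm ← the transient hemorrhage crisis ← the acidosis crisis.
Each of those chain origins has no stated cause.

the acidosis crisis, the edema crisis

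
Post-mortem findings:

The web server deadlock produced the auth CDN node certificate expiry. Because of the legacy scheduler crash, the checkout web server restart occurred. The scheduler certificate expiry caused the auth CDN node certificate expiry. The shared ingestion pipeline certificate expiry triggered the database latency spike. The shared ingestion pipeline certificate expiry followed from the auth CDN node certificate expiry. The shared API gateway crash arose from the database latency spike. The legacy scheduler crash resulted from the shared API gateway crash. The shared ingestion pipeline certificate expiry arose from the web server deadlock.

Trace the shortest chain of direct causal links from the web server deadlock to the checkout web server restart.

the web server deadlock → the shared ingestion pipeline certificate expiry → the database latency spike → the shared API gateway crash → the legacy scheduler crash → the checkout web server restart

the web server deadlock → the shared ingestion pipeline certificate expiry
the shared ingestion pipeline certificate expiry → the database latency spike
the database latency spike → the shared API gateway crash
the shared API gateway crash → the legacy scheduler crash
the legacy scheduler crash → the checkout web server restart
Length: 5 steps.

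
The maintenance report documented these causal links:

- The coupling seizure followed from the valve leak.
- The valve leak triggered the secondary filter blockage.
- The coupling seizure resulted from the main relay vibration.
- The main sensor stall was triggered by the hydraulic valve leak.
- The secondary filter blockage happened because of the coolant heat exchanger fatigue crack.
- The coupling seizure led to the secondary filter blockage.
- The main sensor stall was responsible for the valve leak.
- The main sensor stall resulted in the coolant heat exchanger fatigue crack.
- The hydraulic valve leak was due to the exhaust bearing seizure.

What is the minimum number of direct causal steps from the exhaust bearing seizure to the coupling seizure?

4

Shortest chain: the exhaust bearing seizure → the hydraulic valve leak → the main sensor stall → the valve leak → the coupling seizure.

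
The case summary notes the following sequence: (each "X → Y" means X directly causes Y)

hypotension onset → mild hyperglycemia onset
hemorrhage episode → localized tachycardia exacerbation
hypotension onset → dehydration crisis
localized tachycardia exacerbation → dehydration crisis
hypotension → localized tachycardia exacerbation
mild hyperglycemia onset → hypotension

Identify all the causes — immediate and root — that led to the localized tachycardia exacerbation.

the hemorrhage episode, the hypotension, the hypotension onset, the mild hyperglycemia onset

Immediate causes of the localized tachycardia exacerbation: the hypotension, the hemorrhage episode.
Further upstream: the hypotension onset, the mild hyperglycemia onset.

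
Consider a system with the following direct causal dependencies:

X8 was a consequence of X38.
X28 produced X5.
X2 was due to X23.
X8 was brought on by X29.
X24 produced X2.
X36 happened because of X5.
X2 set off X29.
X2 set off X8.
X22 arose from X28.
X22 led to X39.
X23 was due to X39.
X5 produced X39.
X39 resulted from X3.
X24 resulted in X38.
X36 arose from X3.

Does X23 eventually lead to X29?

Yes

There is a causal chain: X23 → X2 → X29.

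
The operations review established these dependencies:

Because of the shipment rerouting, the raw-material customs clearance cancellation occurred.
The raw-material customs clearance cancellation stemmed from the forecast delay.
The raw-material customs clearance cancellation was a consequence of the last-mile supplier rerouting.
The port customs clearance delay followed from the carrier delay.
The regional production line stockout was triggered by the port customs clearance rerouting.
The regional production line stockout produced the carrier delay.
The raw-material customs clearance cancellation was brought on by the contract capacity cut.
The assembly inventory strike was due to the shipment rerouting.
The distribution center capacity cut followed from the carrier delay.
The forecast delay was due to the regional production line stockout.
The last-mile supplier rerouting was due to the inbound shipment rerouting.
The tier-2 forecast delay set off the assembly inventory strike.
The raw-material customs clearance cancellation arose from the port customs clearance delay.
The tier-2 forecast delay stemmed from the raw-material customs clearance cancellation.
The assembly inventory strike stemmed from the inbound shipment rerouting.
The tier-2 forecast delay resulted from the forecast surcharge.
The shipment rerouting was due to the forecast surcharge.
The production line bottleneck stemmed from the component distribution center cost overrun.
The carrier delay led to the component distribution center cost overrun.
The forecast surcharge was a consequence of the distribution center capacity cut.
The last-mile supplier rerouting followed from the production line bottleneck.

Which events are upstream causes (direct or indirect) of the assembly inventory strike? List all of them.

Immediate causes of the assembly inventory strike: the inbound shipment rerouting, the shipment rerouting, the tier-2 forecast delay.
Further upstream: the port customs clearance rerouting, the regional production line stockout, the carrier delay, the component distribution center cost overrun, the distribution center capacity cut, the forecast surcharge, the port customs clearance delay, the production line bottleneck, the last-mile supplier rerouting, the forecast delay, the contract capacity cut, the raw-material customs clearance cancellation.

the carrier delay, the component distribution center cost overrun, the contract capacity cut, the distribution center capacity cut, the forecast delay, the forecast surcharge, the inbound shipment rerouting, the last-mile supplier rerouting, the port customs clearance delay, the port customs clearance rerouting, the production line bottleneck, the raw-material customs clearance cancellation, the regional production line stockout, the shipment rerouting, the tier-2 forecast delay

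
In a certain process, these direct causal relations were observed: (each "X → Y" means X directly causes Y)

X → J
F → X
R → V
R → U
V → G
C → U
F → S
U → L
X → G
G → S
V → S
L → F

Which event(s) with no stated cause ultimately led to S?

Tracing upstream from S: S ← V ← R.
A separate upstream branch: S ← F ← L ← U ← C.
Each of those chain origins has no stated cause.

C, R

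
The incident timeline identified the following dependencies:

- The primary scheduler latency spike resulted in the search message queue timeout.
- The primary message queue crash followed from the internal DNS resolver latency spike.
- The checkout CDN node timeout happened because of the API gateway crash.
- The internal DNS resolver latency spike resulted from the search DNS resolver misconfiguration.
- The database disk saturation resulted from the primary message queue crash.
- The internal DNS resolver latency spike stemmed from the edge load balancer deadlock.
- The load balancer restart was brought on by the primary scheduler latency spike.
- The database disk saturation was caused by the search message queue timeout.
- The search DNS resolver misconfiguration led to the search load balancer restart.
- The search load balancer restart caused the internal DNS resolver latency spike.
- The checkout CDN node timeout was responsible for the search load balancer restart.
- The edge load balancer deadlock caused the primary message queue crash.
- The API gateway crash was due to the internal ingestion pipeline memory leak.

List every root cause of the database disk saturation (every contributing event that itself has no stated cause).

the edge load balancer deadlock, the internal ingestion pipeline memory leak, the primary scheduler latency spike, the search DNS resolver misconfiguration

Tracing upstream from the database disk saturation: the database disk saturation ← the primary message queue crash ← the internal DNS resolver latency spike ← the search DNS resolver misconfiguration.
A separate upstream branch: the database disk saturation ← the search message queue timeout ← the primary scheduler latency spike.
A separate upstream branch: the database disk saturation ← the primary message queue crash ← the internal DNS resolver latency spike ← the search load balancer restart ← the checkout CDN node timeout ← the API gateway crash ← the internal ingestion pipeline memory leak.
A separate upstream branch: the database disk saturation ← the primary message queue crash ← the edge load balancer deadlock.
Each of those chain origins has no stated cause.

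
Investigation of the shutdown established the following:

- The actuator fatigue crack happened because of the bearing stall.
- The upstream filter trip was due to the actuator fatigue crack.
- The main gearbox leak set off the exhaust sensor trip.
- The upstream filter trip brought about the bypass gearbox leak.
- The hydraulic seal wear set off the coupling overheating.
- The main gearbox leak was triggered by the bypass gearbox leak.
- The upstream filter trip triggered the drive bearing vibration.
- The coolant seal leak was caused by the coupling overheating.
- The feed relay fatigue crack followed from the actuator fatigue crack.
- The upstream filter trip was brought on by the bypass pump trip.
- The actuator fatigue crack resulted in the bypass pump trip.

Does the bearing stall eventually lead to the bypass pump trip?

Yes

There is a causal chain: the bearing stall → the actuator fatigue crack → the bypass pump trip.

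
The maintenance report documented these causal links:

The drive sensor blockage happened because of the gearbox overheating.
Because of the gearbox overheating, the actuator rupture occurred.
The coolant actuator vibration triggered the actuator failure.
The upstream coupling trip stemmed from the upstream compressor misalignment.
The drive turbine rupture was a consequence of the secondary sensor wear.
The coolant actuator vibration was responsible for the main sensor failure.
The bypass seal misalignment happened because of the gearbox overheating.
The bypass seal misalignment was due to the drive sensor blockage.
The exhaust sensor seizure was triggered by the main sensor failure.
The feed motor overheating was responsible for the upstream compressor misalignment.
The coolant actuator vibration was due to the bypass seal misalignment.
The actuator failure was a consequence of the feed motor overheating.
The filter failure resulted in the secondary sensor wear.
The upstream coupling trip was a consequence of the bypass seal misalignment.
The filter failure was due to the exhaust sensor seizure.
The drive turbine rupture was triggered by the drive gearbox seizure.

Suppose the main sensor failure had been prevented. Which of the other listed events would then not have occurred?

Downstream of the main sensor failure: the exhaust sensor seizure, the filter failure, the secondary sensor wear, the drive turbine rupture.
Of those, still caused via another path: the drive turbine rupture.
The remainder have no surviving cause.

the exhaust sensor seizure, the filter failure, the secondary sensor wear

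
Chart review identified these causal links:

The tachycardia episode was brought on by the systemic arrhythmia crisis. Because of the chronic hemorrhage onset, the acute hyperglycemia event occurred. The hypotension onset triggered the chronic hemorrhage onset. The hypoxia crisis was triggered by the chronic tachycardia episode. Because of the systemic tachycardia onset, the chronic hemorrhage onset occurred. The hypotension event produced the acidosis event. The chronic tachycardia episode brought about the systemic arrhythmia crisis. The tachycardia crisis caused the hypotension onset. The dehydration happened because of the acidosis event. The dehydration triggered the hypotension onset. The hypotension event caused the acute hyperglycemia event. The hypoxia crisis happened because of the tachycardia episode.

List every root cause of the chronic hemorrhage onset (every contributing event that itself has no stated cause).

the hypotension event, the systemic tachycardia onset, the tachycardia crisis

Tracing upstream from the chronic hemorrhage onset: the chronic hemorrhage onset ← the hypotension onset ← the dehydration ← the acidosis event ← the hypotension event.
A separate upstream branch: the chronic hemorrhage onset ← the hypotension onset ← the tachycardia crisis.
A separate upstream branch: the chronic hemorrhage onset ← the systemic tachycardia onset.
Each of those chain origins has no stated cause.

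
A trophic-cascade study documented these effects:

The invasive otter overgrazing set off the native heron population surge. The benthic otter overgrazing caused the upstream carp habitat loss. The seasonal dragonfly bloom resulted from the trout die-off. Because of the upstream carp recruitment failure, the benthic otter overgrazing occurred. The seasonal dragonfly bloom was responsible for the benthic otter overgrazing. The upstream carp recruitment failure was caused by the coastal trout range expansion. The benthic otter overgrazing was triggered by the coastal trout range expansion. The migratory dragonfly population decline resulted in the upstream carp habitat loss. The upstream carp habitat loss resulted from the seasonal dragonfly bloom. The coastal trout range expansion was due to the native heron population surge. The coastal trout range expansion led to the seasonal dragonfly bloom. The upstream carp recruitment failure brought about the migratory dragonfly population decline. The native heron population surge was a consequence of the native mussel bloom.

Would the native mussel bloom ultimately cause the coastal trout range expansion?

There is a causal chain: the native mussel bloom → the native heron population surge → the coastal trout range expansion.

Yes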